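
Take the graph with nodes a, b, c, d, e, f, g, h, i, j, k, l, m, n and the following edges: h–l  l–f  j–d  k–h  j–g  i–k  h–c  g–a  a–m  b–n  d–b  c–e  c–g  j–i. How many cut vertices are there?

8

Removing a increases the component count from 1 to 2, so a is a cut vertex.
Removing b increases the component count from 1 to 2, so b is a cut vertex.
Removing c increases the component count from 1 to 2, so c is a cut vertex.
Likewise d, g, h, j, l are cut vertices.
By contrast removing k leaves 1 component; it is not a cut vertex. No other vertex is a cut vertex either.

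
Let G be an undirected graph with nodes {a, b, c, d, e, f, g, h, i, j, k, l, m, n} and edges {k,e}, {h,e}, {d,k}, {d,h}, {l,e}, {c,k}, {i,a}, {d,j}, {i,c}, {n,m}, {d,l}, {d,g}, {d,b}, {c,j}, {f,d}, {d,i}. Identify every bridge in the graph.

a-i, b-d, d-f, d-g, m-n

The edges on the cycle d-i-c-k-d are not bridges since each lies on that cycle.
But removing a-i disconnects a from i; removing d-g disconnects d from g; removing d-b disconnects d from b; removing n-m disconnects n from m — these are bridges.
In total 5 edges are bridges.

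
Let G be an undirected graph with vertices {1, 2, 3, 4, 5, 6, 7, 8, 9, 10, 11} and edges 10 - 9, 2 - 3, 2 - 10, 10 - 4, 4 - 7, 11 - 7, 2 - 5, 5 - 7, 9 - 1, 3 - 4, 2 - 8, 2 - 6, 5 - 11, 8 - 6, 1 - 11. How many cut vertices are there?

Removing 2 increases the component count from 1 to 2, so 2 is a cut vertex.
By contrast removing 5 leaves 1 component; it is not a cut vertex. No other vertex is a cut vertex either.

1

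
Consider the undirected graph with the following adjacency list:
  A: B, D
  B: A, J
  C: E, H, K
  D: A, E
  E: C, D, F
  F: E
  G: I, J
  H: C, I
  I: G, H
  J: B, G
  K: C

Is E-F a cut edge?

Yes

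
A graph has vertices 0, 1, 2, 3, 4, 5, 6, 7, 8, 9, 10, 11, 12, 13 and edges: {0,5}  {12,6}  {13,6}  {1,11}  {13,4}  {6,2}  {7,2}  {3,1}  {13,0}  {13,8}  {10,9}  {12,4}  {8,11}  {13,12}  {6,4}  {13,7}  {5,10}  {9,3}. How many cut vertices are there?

Removing 13 increases the component count from 1 to 2, so 13 is a cut vertex.
By contrast removing 2 leaves 1 component; it is not a cut vertex. No other vertex is a cut vertex either.

1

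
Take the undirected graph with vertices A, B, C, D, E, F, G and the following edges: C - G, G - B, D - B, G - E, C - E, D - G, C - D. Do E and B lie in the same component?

Yes

From E we can reach B, C, D, E, G, which includes B.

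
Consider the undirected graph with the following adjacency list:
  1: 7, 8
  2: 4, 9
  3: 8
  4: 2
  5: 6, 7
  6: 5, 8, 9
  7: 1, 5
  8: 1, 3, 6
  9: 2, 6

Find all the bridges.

2-4, 2-9, 3-8, 6-9

The edges on the cycle 8-1-7-5-6-8 are not bridges since each lies on that cycle.
But removing 8-3 disconnects 8 from 3; removing 9-2 disconnects 9 from 2; removing 4-2 disconnects 4 from 2; removing 6-9 disconnects 6 from 9 — these are bridges.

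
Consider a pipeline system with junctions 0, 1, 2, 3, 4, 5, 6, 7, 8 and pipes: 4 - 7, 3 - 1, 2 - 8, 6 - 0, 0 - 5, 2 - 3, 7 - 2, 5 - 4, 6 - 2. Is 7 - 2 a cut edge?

After removing 7 - 2, the path 7-4-5-0-6-2 still connects them, so the edge is not a bridge.

No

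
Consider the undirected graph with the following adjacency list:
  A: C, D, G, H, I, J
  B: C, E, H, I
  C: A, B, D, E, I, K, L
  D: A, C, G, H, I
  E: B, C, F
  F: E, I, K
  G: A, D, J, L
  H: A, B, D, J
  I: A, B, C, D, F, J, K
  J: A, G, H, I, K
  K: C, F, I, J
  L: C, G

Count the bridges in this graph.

The edges on the cycle C-B-H-A-D-C are not bridges since each lies on that cycle.
Every edge lies on some cycle, so there are no bridges.

0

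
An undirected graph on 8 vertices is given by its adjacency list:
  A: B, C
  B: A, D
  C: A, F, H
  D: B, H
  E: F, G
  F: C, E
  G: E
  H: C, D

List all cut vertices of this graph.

Removing C increases the component count from 1 to 2, so C is a cut vertex.
Removing E increases the component count from 1 to 2, so E is a cut vertex.
Removing F increases the component count from 1 to 2, so F is a cut vertex.
By contrast removing B leaves 1 component; it is not a cut vertex. No other vertex is a cut vertex either.

C, E, F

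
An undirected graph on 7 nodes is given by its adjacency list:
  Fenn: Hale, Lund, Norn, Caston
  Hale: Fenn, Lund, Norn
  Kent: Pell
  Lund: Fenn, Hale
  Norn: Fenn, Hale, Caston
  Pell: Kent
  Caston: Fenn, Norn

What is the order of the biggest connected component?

5

Starting from Kent we can reach Kent, Pell. That is one component of size 2.
Starting from Fenn we can reach Fenn, Hale, Lund, Norn, Caston. That is one component of size 5.
The largest has 5 vertices.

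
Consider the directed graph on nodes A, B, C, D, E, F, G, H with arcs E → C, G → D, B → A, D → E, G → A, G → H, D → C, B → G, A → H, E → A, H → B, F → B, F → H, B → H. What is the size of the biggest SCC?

6

{A, B, D, E, G, H} are all mutually reachable — one SCC of size 6.
{F} is an SCC by itself.
{C} is an SCC by itself.
The largest has 6 vertices.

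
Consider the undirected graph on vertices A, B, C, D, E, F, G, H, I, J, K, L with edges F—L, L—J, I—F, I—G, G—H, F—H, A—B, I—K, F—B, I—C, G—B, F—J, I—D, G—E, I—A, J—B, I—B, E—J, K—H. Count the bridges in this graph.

2

The edges on the cycle I-G-E-J-L-F-I are not bridges since each lies on that cycle.
But removing I—D disconnects I from D; removing I—C disconnects I from C — these are bridges.
That makes 2 bridges.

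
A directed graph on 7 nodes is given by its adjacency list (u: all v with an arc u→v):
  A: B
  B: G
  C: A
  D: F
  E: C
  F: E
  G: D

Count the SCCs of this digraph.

{A, B, C, D, E, F, G} are all mutually reachable — one SCC of size 7.
That gives 1 strongly connected component.

1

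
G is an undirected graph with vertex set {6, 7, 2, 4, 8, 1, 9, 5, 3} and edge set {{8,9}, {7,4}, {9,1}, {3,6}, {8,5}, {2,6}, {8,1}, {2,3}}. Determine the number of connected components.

Starting from 4 we can reach 4, 7. That is one component of size 2.
Starting from 2 we can reach 2, 3, 6. That is one component of size 3.
Starting from 1 we can reach 1, 5, 8, 9. That is one component of size 4.
Total: 3 components.

3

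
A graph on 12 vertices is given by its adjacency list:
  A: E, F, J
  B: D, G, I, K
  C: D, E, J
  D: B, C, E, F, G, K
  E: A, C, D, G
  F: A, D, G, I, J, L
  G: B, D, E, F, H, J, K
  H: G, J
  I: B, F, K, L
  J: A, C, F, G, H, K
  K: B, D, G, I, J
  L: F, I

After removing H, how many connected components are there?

1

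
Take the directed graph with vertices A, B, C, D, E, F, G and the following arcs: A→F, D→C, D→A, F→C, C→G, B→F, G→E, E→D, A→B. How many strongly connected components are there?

{A, B, C, D, E, F, G} are all mutually reachable — one SCC of size 7.
That gives 1 strongly connected component.

1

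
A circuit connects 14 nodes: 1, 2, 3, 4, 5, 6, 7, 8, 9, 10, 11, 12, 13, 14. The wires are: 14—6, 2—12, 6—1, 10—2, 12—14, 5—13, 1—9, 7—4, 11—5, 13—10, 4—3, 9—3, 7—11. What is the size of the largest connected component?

8 is isolated — a component by itself.
Starting from 1 we can reach 1, 2, 3, 4, 5, 6, 7, 9, 10, 11, 12, 13, 14. That is one component of size 13.
The largest has 13 vertices.

13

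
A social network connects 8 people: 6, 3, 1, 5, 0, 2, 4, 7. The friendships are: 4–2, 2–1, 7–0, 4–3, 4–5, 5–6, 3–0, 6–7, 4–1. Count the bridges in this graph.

The edges on the cycle 4-2-1-4 are not bridges since each lies on that cycle.
Every edge lies on some cycle, so there are no bridges.

0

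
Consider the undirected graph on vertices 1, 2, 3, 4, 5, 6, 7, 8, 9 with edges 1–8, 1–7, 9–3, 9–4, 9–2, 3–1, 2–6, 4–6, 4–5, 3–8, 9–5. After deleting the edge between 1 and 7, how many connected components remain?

Before removal there is 1 component.
1–7 is a bridge — removing it separates 1's side from 7's side.
After removal: 2 components.

2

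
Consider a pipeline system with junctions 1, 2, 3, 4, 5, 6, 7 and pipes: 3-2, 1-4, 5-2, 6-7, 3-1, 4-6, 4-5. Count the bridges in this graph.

The edges on the cycle 3-1-4-5-2-3 are not bridges since each lies on that cycle.
But removing 6-7 disconnects 6 from 7; removing 4-6 disconnects 4 from 6 — these are bridges.
That makes 2 bridges.

2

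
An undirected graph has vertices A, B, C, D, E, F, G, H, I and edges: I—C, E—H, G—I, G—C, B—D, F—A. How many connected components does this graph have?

Starting from B we can reach B, D. That is one component of size 2.
Starting from A we can reach A, F. That is one component of size 2.
Starting from E we can reach E, H. That is one component of size 2.
Starting from C we can reach C, G, I. That is one component of size 3.
Total: 4 components.

4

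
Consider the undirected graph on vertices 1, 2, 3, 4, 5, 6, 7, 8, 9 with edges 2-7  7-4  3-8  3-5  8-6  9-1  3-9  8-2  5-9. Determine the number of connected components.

1

Starting from 1 we can reach 1, 2, 3, 4, 5, 6, 7, 8, 9. That is one component of size 9.
Total: 1 component.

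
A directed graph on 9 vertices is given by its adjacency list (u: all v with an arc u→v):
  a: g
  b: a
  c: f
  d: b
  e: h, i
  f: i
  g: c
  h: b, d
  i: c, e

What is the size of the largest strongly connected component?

9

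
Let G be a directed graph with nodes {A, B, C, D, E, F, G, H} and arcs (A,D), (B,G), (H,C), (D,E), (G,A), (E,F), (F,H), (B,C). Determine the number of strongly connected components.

{G} is an SCC by itself.
{F} is an SCC by itself.
{H} is an SCC by itself.
{D} is an SCC by itself.
{A} is an SCC by itself.
(and 3 more singleton SCCs)
That gives 8 strongly connected components.

8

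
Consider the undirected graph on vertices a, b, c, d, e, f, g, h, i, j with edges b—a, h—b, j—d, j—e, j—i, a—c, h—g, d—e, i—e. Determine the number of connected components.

3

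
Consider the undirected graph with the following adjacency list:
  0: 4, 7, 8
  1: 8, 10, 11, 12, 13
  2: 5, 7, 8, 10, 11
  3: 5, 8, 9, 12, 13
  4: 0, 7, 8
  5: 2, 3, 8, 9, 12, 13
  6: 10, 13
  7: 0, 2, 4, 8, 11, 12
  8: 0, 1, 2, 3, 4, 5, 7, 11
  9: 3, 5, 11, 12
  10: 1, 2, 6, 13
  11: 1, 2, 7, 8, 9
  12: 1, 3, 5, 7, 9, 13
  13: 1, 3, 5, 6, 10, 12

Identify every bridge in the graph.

none

The edges on the cycle 8-1-10-2-7-4-8 are not bridges since each lies on that cycle.
Every edge lies on some cycle, so there are no bridges.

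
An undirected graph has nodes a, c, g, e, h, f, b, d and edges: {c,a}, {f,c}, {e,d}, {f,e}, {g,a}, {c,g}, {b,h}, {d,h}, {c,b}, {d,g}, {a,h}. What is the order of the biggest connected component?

Starting from a we can reach a, b, c, d, e, f, g, h. That is one component of size 8.
The largest has 8 vertices.

8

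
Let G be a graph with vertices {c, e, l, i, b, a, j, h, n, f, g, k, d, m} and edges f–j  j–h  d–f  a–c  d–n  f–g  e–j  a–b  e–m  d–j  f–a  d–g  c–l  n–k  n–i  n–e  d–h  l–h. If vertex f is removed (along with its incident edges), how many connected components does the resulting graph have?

With f gone, the remaining components are: {a, b, c, d, e, g, h, i, j, k, l, m, n}.
That is 1 component.

1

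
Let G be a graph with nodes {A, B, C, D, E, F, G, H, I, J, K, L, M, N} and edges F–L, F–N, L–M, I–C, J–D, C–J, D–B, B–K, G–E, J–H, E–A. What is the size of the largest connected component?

Starting from A we can reach A, E, G. That is one component of size 3.
Starting from F we can reach F, L, M, N. That is one component of size 4.
Starting from B we can reach B, C, D, H, I, J, K. That is one component of size 7.
The largest has 7 vertices.

7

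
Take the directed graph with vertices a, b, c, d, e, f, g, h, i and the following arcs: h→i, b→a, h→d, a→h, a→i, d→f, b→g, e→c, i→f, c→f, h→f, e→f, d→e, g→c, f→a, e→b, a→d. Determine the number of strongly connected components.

1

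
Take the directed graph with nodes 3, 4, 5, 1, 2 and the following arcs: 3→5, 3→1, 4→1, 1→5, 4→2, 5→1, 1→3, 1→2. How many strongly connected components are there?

{1, 3, 5} are all mutually reachable — one SCC of size 3.
{4} is an SCC by itself.
{2} is an SCC by itself.
That gives 3 strongly connected components.

3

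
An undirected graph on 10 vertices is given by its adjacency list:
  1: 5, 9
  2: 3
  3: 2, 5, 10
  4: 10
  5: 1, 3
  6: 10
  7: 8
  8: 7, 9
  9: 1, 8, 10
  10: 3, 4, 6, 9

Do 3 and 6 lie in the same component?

From 3 we can reach 1, 2, 3, 4, 5, 6, 7, 8, 9, 10, which includes 6.

Yes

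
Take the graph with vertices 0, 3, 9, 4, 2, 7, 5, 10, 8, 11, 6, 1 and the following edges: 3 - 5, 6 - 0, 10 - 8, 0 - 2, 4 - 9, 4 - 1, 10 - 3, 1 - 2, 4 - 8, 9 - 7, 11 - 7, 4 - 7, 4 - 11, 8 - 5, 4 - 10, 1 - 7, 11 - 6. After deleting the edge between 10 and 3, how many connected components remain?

10 and 3 are still connected via 10-8-5-3, so the component count stays at 1.

1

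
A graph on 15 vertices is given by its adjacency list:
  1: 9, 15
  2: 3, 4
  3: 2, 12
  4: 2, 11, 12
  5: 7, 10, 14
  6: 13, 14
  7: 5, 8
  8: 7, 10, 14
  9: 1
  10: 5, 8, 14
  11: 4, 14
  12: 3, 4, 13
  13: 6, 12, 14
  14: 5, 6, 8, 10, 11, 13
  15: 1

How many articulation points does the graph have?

2

Removing 1 increases the component count from 2 to 3, so 1 is a cut vertex.
Removing 14 increases the component count from 2 to 3, so 14 is a cut vertex.
By contrast removing 2 leaves 2 components; it is not a cut vertex. No other vertex is a cut vertex either.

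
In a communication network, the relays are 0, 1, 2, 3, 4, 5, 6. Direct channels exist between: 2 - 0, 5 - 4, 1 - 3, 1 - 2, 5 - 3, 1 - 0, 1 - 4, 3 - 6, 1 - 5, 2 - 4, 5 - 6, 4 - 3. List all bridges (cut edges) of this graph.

The edges on the cycle 1-2-4-5-1 are not bridges since each lies on that cycle.
Every edge lies on some cycle, so there are no bridges.

none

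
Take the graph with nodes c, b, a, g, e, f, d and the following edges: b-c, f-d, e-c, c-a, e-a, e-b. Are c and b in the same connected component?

Yes

From c we can reach a, b, c, e, which includes b.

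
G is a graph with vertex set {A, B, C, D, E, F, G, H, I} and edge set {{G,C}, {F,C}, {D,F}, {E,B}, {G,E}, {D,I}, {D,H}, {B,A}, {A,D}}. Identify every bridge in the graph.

D-H, D-I

The edges on the cycle G-E-B-A-D-F-C-G are not bridges since each lies on that cycle.
But removing I–D disconnects I from D; removing D–H disconnects D from H — these are bridges.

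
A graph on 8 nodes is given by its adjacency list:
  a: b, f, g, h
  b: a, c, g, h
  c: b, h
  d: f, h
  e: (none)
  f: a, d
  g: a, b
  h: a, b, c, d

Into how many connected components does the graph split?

2

e is isolated — a component by itself.
Starting from a we can reach a, b, c, d, f, g, h. That is one component of size 7.
Total: 2 components.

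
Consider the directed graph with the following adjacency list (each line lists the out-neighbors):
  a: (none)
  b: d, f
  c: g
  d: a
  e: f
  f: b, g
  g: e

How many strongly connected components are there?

4

{b, e, f, g} are all mutually reachable — one SCC of size 4.
{c} is an SCC by itself.
{d} is an SCC by itself.
{a} is an SCC by itself.
That gives 4 strongly connected components.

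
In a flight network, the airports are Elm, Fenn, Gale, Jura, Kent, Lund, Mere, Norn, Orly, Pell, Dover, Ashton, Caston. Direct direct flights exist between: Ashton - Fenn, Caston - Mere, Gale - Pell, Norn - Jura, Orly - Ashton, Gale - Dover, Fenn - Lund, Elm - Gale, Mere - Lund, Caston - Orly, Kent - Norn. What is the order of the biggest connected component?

6

Starting from Jura we can reach Jura, Kent, Norn. That is one component of size 3.
Starting from Elm we can reach Elm, Gale, Pell, Dover. That is one component of size 4.
Starting from Fenn we can reach Fenn, Lund, Mere, Orly, Ashton, Caston. That is one component of size 6.
The largest has 6 vertices.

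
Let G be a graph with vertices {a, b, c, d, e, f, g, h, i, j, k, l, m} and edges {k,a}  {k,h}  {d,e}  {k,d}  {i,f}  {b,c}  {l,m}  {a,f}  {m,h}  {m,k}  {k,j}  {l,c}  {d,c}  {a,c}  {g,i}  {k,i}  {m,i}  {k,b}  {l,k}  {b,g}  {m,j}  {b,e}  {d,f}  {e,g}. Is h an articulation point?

Deleting h leaves 1 component (was 1) (its neighbors k, m remain connected to each other), so h is not a cut vertex.

No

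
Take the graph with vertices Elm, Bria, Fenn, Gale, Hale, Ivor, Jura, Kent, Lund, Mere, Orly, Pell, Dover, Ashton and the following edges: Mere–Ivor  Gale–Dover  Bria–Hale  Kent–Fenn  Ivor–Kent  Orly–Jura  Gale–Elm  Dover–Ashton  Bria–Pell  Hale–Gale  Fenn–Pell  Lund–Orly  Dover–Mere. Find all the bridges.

The edges on the cycle Bria-Hale-Gale-Dover-Mere-Ivor-Kent-Fenn-Pell-Bria are not bridges since each lies on that cycle.
But removing Orly–Jura disconnects Orly from Jura; removing Lund–Orly disconnects Lund from Orly; removing Gale–Elm disconnects Gale from Elm; removing Ashton–Dover disconnects Ashton from Dover — these are bridges.

Ashton-Dover, Elm-Gale, Jura-Orly, Lund-Orly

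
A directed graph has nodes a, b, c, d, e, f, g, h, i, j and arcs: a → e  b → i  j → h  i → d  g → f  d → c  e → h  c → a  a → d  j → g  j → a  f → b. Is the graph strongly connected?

No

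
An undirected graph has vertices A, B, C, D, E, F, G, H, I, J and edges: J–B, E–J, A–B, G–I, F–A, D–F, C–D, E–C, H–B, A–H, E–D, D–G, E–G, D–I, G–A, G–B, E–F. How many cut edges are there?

0

The edges on the cycle G-A-H-B-G are not bridges since each lies on that cycle.
Every edge lies on some cycle, so there are no bridges.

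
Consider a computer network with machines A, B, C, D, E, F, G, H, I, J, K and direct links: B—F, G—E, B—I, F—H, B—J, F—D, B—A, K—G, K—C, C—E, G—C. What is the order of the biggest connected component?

Starting from C we can reach C, E, G, K. That is one component of size 4.
Starting from A we can reach A, B, D, F, H, I, J. That is one component of size 7.
The largest has 7 vertices.

7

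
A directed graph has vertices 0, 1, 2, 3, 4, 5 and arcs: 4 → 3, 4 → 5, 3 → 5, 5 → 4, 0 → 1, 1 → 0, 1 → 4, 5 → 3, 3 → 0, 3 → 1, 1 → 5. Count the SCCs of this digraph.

2

{0, 1, 3, 4, 5} are all mutually reachable — one SCC of size 5.
{2} is an SCC by itself.
That gives 2 strongly connected components.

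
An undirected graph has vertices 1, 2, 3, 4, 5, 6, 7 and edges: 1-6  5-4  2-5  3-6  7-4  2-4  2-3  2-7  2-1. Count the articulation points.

1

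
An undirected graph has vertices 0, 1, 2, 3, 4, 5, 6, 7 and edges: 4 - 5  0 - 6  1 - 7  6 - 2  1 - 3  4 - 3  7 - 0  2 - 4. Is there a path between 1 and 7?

Yes

From 1 we can reach 0, 1, 2, 3, 4, 5, 6, 7, which includes 7.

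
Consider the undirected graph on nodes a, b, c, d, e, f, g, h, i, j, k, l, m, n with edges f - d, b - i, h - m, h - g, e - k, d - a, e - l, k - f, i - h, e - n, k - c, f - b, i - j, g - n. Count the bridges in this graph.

6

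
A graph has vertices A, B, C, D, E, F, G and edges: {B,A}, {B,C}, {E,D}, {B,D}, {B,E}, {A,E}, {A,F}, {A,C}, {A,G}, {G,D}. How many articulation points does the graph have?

Removing A increases the component count from 1 to 2, so A is a cut vertex.
By contrast removing E leaves 1 component; it is not a cut vertex. No other vertex is a cut vertex either.

1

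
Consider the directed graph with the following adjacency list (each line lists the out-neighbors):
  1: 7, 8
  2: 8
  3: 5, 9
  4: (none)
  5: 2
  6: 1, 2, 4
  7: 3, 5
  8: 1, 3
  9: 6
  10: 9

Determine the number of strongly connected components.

{1, 2, 3, 5, 6, 7, 8, 9} are all mutually reachable — one SCC of size 8.
{10} is an SCC by itself.
{4} is an SCC by itself.
That gives 3 strongly connected components.

3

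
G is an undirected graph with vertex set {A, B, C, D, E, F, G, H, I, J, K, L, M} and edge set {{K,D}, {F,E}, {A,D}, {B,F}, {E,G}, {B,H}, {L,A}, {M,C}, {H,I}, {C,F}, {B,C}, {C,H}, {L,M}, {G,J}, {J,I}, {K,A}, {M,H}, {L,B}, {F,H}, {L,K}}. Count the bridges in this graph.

0

The edges on the cycle L-K-D-A-L are not bridges since each lies on that cycle.
Every edge lies on some cycle, so there are no bridges.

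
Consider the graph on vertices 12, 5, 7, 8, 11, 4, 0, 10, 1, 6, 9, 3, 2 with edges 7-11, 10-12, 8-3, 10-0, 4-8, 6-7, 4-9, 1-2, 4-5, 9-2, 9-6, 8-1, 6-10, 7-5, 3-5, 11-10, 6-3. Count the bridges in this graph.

The edges on the cycle 6-7-11-10-6 are not bridges since each lies on that cycle.
But removing 10-0 disconnects 10 from 0; removing 10-12 disconnects 10 from 12 — these are bridges.
That makes 2 bridges.

2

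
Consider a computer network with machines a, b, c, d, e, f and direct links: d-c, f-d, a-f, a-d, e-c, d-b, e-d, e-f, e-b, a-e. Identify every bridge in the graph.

The edges on the cycle e-f-d-c-e are not bridges since each lies on that cycle.
Every edge lies on some cycle, so there are no bridges.

none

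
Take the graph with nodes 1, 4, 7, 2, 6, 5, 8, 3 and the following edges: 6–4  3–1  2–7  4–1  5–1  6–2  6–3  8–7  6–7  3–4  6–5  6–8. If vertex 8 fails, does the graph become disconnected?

Deleting 8 leaves 1 component (was 1) (its neighbors 6, 7 remain connected to each other), so 8 is not a cut vertex.

No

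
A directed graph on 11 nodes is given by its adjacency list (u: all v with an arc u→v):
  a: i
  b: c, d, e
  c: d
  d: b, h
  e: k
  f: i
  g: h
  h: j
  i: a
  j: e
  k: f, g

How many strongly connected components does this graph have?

4

{e, g, h, j, k} are all mutually reachable — one SCC of size 5.
{b, c, d} are all mutually reachable — one SCC of size 3.
{a, i} are all mutually reachable — one SCC of size 2.
{f} is an SCC by itself.
That gives 4 strongly connected components.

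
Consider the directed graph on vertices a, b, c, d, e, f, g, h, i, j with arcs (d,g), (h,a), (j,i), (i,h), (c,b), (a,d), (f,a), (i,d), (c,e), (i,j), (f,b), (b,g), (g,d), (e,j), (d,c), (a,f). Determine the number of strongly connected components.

1

{a, b, c, d, e, f, g, h, i, j} are all mutually reachable — one SCC of size 10.
That gives 1 strongly connected component.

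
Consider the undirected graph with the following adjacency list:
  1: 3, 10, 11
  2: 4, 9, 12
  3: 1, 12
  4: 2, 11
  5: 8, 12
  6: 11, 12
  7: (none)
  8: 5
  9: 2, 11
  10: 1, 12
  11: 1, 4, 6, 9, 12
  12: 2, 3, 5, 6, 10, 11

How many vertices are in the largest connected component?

11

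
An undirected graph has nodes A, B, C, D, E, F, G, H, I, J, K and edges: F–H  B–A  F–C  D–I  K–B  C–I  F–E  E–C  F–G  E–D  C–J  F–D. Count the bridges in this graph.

5

The edges on the cycle F-E-D-F are not bridges since each lies on that cycle.
But removing B–A disconnects B from A; removing K–B disconnects K from B; removing G–F disconnects G from F; removing H–F disconnects H from F — these are bridges.
In total 5 edges are bridges.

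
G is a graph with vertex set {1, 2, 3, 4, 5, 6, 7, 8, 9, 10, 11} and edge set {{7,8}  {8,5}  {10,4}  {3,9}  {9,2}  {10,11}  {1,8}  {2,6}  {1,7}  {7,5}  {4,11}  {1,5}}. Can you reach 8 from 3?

The component containing 3 is {2, 3, 6, 9}, and 8 is not in it.

No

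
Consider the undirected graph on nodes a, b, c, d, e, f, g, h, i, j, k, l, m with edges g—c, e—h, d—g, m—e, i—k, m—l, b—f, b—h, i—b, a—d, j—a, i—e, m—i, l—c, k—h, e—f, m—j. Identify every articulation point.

m

Removing m increases the component count from 1 to 2, so m is a cut vertex.
By contrast removing f leaves 1 component; it is not a cut vertex. No other vertex is a cut vertex either.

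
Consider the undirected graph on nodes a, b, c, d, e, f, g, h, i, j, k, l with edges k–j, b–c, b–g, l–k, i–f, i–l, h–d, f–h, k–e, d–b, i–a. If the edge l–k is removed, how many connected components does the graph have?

Before removal there is 1 component.
l–k is a bridge — removing it separates l's side from k's side.
After removal: 2 components.

2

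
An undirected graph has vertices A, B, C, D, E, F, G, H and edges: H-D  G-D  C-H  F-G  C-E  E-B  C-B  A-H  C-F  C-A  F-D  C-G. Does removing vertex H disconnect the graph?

No

Deleting H leaves 1 component (was 1) (its neighbors A, C, D remain connected to each other), so H is not a cut vertex.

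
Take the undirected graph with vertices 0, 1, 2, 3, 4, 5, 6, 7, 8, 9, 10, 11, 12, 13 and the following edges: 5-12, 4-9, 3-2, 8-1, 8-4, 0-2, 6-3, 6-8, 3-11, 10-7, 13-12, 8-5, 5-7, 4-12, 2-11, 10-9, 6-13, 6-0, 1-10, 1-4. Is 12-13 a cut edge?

No

After removing 12-13, the path 12-4-8-6-13 still connects them, so the edge is not a bridge.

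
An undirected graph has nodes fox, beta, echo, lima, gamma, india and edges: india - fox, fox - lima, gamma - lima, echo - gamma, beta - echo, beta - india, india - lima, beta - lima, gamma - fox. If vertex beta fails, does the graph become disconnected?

Deleting beta leaves 1 component (was 1) (its neighbors echo, lima, india remain connected to each other), so beta is not a cut vertex.

No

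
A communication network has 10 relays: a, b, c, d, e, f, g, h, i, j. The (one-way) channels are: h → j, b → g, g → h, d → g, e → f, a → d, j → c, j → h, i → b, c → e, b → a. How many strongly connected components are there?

9

{h, j} are all mutually reachable — one SCC of size 2.
{e} is an SCC by itself.
{c} is an SCC by itself.
{d} is an SCC by itself.
{f} is an SCC by itself.
(and 4 more singleton SCCs)
That gives 9 strongly connected components.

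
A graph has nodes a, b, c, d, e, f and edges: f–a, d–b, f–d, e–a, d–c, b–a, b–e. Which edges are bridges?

The edges on the cycle b-e-a-b are not bridges since each lies on that cycle.
But removing c–d disconnects c from d — this is a bridge.

c-d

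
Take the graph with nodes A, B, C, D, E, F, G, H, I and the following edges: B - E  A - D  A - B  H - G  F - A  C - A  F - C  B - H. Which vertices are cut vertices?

A, B, H

Removing A increases the component count from 2 to 4, so A is a cut vertex.
Removing B increases the component count from 2 to 4, so B is a cut vertex.
Removing H increases the component count from 2 to 3, so H is a cut vertex.
By contrast removing F leaves 2 components; it is not a cut vertex. No other vertex is a cut vertex either.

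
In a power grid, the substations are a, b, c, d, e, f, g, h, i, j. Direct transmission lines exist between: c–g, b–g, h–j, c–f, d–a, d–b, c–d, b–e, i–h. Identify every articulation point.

b, c, d, h

Removing b increases the component count from 2 to 3, so b is a cut vertex.
Removing c increases the component count from 2 to 3, so c is a cut vertex.
Removing d increases the component count from 2 to 3, so d is a cut vertex.
Likewise h is a cut vertex.
By contrast removing f leaves 2 components; it is not a cut vertex. No other vertex is a cut vertex either.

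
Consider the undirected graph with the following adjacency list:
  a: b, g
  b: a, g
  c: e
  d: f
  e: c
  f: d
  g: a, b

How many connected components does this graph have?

3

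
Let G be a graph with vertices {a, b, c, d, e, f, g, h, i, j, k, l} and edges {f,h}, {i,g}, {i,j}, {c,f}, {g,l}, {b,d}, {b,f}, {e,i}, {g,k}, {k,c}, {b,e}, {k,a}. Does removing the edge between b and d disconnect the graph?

Yes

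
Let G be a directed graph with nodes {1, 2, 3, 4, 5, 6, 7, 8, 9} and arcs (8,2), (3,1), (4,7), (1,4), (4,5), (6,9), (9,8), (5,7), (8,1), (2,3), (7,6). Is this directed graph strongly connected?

Yes

From 9 we can reach every vertex (1, 2, 3, 4, 5, 6, 7, 8, 9), and every vertex can reach 9 (1, 2, 3, 4, 5, 6, 7, 8, 9). So the whole graph is one strongly connected component.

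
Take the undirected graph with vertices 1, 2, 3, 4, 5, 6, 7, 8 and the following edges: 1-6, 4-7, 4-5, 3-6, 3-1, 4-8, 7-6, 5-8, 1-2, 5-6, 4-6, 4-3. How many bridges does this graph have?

1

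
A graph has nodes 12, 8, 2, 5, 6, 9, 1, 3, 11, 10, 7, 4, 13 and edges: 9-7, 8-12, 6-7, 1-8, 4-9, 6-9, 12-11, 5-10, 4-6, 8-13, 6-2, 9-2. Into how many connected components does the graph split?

4

3 is isolated — a component by itself.
Starting from 5 we can reach 5, 10. That is one component of size 2.
Starting from 2 we can reach 2, 4, 6, 7, 9. That is one component of size 5.
Starting from 1 we can reach 1, 8, 11, 12, 13. That is one component of size 5.
Total: 4 components.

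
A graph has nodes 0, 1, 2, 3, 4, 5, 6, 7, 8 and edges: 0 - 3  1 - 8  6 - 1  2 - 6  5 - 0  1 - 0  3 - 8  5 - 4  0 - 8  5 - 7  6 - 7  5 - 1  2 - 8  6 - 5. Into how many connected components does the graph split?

Starting from 0 we can reach 0, 1, 2, 3, 4, 5, 6, 7, 8. That is one component of size 9.
Total: 1 component.

1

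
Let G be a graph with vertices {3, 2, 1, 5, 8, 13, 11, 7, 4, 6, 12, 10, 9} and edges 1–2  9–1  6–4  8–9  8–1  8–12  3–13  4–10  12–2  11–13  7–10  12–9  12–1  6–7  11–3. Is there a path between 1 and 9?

Yes

From 1 we can reach 1, 2, 8, 9, 12, which includes 9.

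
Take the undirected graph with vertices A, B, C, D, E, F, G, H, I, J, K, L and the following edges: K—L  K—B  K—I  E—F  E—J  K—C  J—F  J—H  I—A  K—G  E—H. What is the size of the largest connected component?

7

D is isolated — a component by itself.
Starting from E we can reach E, F, H, J. That is one component of size 4.
Starting from A we can reach A, B, C, G, I, K, L. That is one component of size 7.
The largest has 7 vertices.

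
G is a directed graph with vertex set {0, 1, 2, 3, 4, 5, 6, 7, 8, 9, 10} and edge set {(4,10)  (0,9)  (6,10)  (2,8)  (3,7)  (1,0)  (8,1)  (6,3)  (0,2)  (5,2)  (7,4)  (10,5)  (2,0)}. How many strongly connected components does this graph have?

{0, 1, 2, 8} are all mutually reachable — one SCC of size 4.
{10} is an SCC by itself.
{3} is an SCC by itself.
{4} is an SCC by itself.
{9} is an SCC by itself.
(and 3 more singleton SCCs)
That gives 8 strongly connected components.

8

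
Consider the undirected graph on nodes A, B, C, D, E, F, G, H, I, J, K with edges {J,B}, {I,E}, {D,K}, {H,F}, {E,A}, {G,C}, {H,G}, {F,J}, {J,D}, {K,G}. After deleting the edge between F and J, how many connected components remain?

F and J are still connected via F-H-G-K-D-J, so the component count stays at 2.

2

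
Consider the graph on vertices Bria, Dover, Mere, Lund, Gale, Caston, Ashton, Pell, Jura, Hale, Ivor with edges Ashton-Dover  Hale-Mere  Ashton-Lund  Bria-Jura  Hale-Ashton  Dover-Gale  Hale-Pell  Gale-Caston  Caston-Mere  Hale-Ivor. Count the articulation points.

2

Removing Hale increases the component count from 2 to 4, so Hale is a cut vertex.
Removing Ashton increases the component count from 2 to 3, so Ashton is a cut vertex.
By contrast removing Ivor leaves 2 components; it is not a cut vertex. No other vertex is a cut vertex either.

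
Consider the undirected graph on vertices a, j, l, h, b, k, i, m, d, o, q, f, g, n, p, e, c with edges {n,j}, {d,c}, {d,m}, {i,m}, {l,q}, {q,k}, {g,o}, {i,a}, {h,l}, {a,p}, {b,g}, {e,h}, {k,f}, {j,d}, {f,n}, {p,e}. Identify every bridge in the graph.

The edges on the cycle i-a-p-e-h-l-q-k-f-n-j-d-m-i are not bridges since each lies on that cycle.
But removing d—c disconnects d from c; removing b—g disconnects b from g; removing o—g disconnects o from g — these are bridges.

b-g, c-d, g-o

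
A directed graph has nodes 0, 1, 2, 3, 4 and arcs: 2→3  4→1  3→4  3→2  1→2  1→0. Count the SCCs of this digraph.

{1, 2, 3, 4} are all mutually reachable — one SCC of size 4.
{0} is an SCC by itself.
That gives 2 strongly connected components.

2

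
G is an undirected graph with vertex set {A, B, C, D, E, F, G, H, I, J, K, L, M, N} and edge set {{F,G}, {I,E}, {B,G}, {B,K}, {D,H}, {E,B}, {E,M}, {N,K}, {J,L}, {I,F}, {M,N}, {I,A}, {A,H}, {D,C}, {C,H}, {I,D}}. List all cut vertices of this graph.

I

Removing I increases the component count from 2 to 3, so I is a cut vertex.
By contrast removing E leaves 2 components; it is not a cut vertex. No other vertex is a cut vertex either.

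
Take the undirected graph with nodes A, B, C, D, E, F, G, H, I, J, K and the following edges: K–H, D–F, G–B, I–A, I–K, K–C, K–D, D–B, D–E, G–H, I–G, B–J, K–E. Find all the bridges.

A-I, B-J, C-K, D-F

The edges on the cycle I-G-H-K-I are not bridges since each lies on that cycle.
But removing K–C disconnects K from C; removing I–A disconnects I from A; removing B–J disconnects B from J; removing F–D disconnects F from D — these are bridges.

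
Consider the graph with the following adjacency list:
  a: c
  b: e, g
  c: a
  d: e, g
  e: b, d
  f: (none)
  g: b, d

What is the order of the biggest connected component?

f is isolated — a component by itself.
Starting from a we can reach a, c. That is one component of size 2.
Starting from b we can reach b, d, e, g. That is one component of size 4.
The largest has 4 vertices.

4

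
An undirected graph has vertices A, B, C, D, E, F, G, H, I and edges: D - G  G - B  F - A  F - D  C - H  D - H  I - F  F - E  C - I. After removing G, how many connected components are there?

2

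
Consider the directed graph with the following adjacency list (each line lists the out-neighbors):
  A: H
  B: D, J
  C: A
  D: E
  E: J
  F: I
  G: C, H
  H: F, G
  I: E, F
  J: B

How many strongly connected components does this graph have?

3

{A, C, G, H} are all mutually reachable — one SCC of size 4.
{B, D, E, J} are all mutually reachable — one SCC of size 4.
{F, I} are all mutually reachable — one SCC of size 2.
That gives 3 strongly connected components.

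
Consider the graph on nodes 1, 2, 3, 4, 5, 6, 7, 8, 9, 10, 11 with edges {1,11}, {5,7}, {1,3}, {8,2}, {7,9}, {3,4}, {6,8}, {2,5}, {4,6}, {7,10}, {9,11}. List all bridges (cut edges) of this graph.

10-7

The edges on the cycle 1-3-4-6-8-2-5-7-9-11-1 are not bridges since each lies on that cycle.
But removing 10—7 disconnects 10 from 7 — this is a bridge.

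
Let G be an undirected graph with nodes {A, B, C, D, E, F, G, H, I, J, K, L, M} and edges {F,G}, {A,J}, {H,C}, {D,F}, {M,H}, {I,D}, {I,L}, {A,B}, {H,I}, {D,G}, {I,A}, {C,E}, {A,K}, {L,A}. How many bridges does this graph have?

The edges on the cycle D-F-G-D are not bridges since each lies on that cycle.
But removing A-J disconnects A from J; removing C-E disconnects C from E; removing C-H disconnects C from H; removing A-K disconnects A from K — these are bridges.
In total 8 edges are bridges.

8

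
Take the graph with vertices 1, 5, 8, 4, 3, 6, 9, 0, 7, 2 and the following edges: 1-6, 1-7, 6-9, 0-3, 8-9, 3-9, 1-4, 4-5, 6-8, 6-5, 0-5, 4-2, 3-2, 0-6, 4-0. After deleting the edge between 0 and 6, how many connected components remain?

1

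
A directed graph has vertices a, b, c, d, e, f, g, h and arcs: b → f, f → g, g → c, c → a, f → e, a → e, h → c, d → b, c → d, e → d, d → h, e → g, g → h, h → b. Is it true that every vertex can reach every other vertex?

From f we can reach every vertex (a, b, c, d, e, f, g, h), and every vertex can reach f (a, b, c, d, e, f, g, h). So the whole graph is one strongly connected component.

Yes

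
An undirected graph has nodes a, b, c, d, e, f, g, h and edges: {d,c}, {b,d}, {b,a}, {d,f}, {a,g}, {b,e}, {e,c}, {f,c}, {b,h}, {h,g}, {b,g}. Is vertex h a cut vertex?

Deleting h leaves 1 component (was 1) (its neighbors b, g remain connected to each other), so h is not a cut vertex.

No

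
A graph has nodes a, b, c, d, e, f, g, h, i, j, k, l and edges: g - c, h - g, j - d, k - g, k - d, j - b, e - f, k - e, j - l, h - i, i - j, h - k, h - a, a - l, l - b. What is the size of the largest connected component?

Starting from a we can reach a, b, c, d, e, f, g, h, i, j, k, l. That is one component of size 12.
The largest has 12 vertices.

12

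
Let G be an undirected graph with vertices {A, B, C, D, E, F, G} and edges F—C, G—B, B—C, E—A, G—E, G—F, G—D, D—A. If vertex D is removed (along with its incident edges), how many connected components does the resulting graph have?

With D gone, the remaining components are: {A, B, C, E, F, G}.
That is 1 component.

1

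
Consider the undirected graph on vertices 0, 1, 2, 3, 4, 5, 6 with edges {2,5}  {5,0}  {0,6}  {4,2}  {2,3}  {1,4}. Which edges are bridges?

0-5, 0-6, 1-4, 2-3, 2-4, 2-5

removing 2 - 3 disconnects 2 from 3; removing 2 - 5 disconnects 2 from 5; removing 5 - 0 disconnects 5 from 0; removing 6 - 0 disconnects 6 from 0 — these are bridges.
In total 6 edges are bridges.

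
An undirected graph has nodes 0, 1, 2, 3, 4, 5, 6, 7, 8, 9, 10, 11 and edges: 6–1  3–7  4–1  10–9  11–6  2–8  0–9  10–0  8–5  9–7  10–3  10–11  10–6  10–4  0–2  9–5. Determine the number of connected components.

Starting from 0 we can reach 0, 1, 2, 3, 4, 5, 6, 7, 8, 9, 10, 11. That is one component of size 12.
Total: 1 component.

1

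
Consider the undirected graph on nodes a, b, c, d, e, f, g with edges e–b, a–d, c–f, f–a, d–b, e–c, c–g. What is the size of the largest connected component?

7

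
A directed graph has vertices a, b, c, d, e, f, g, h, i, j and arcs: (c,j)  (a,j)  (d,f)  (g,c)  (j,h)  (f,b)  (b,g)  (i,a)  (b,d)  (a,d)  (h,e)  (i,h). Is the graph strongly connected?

No

There is no directed path from h to b, so the graph is not strongly connected.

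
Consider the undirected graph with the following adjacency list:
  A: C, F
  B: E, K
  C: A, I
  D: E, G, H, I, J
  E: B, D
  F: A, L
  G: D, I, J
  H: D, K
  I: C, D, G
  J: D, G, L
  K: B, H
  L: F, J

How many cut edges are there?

The edges on the cycle D-G-J-D are not bridges since each lies on that cycle.
Every edge lies on some cycle, so there are no bridges.

0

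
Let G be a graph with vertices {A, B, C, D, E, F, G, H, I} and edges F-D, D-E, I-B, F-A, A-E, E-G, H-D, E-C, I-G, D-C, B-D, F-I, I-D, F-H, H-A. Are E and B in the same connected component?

Yes

From E we can reach A, B, C, D, E, F, G, H, I, which includes B.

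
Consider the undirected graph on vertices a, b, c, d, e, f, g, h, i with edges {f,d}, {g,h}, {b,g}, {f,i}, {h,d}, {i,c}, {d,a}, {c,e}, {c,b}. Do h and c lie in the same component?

Yes

From h we can reach a, b, c, d, e, f, g, h, i, which includes c.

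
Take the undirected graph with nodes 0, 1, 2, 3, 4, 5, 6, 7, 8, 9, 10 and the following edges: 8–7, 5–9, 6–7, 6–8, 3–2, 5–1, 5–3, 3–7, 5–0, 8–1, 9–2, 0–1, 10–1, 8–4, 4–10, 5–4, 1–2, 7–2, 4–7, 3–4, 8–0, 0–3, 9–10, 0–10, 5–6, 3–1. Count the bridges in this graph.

The edges on the cycle 5-6-8-4-5 are not bridges since each lies on that cycle.
Every edge lies on some cycle, so there are no bridges.

0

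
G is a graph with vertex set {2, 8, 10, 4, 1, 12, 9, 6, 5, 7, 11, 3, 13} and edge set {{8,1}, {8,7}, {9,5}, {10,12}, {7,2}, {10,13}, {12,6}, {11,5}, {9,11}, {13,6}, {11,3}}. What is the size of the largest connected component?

4 is isolated — a component by itself.
Starting from 6 we can reach 6, 10, 12, 13. That is one component of size 4.
Starting from 1 we can reach 1, 2, 7, 8. That is one component of size 4.
Starting from 3 we can reach 3, 5, 9, 11. That is one component of size 4.
The largest has 4 vertices.

4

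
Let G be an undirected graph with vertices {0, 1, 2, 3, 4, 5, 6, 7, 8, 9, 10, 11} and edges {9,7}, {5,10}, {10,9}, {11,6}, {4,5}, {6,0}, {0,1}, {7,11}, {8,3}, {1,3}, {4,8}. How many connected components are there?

2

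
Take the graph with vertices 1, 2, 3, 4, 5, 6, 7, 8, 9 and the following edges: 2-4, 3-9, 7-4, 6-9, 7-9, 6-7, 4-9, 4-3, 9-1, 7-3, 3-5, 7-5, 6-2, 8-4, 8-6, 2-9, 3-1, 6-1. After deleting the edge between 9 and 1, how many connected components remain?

1

9 and 1 are still connected via 9-6-1, so the component count stays at 1.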